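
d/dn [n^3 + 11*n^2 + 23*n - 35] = 3*n^2 + 22*n + 23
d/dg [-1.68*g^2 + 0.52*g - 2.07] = 0.52 - 3.36*g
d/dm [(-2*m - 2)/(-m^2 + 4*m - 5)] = 2*(m^2 - 4*m - 2*(m - 2)*(m + 1) + 5)/(m^2 - 4*m + 5)^2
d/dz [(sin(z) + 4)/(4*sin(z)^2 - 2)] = (-16*sin(z) + cos(2*z) - 2)*cos(z)/(2*cos(2*z)^2)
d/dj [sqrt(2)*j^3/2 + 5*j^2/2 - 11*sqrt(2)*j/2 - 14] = 3*sqrt(2)*j^2/2 + 5*j - 11*sqrt(2)/2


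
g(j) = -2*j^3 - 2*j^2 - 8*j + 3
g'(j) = -6*j^2 - 4*j - 8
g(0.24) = 0.94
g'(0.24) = -9.31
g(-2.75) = 51.47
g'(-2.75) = -42.38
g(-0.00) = 3.00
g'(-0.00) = -8.00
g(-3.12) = 69.23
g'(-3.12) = -53.93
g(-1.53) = 17.72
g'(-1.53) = -15.93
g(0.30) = 0.37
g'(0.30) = -9.74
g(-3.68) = 105.03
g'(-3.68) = -74.53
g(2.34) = -52.30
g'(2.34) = -50.21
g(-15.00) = 6423.00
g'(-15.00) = -1298.00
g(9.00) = -1689.00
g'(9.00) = -530.00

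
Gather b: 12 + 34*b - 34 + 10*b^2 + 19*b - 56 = 10*b^2 + 53*b - 78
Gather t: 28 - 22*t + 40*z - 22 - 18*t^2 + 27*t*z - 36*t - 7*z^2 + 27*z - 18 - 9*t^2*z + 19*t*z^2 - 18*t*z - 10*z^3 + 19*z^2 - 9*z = t^2*(-9*z - 18) + t*(19*z^2 + 9*z - 58) - 10*z^3 + 12*z^2 + 58*z - 12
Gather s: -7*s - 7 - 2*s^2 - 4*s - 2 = -2*s^2 - 11*s - 9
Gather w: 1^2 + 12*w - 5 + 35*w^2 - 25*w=35*w^2 - 13*w - 4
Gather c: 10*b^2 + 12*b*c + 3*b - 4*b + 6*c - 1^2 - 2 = 10*b^2 - b + c*(12*b + 6) - 3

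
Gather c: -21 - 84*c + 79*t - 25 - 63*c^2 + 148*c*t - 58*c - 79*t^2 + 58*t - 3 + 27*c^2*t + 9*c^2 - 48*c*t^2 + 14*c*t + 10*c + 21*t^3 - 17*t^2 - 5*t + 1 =c^2*(27*t - 54) + c*(-48*t^2 + 162*t - 132) + 21*t^3 - 96*t^2 + 132*t - 48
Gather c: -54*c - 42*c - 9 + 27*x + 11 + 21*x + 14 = -96*c + 48*x + 16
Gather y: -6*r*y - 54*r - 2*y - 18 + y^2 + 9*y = -54*r + y^2 + y*(7 - 6*r) - 18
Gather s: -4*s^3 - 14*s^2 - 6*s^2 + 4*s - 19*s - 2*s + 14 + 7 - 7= -4*s^3 - 20*s^2 - 17*s + 14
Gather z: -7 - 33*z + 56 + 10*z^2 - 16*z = 10*z^2 - 49*z + 49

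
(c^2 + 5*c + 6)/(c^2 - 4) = (c + 3)/(c - 2)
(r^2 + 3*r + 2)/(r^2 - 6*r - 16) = (r + 1)/(r - 8)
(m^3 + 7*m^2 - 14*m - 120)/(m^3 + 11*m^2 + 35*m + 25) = (m^2 + 2*m - 24)/(m^2 + 6*m + 5)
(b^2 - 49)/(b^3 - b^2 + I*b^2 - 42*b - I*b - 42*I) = (b + 7)/(b^2 + b*(6 + I) + 6*I)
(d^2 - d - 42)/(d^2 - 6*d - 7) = (d + 6)/(d + 1)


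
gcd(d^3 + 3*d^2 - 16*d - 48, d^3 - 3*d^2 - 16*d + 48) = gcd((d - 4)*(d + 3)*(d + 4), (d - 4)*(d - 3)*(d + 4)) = d^2 - 16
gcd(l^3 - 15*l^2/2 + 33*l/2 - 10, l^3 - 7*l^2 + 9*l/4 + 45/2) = l - 5/2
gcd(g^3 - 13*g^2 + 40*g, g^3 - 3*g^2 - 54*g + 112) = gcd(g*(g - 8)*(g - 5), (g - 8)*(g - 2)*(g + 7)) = g - 8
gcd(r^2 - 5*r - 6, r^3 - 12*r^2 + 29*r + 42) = r^2 - 5*r - 6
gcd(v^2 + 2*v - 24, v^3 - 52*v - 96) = v + 6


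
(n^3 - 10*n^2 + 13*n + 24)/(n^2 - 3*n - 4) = (n^2 - 11*n + 24)/(n - 4)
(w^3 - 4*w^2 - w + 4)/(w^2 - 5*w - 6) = (w^2 - 5*w + 4)/(w - 6)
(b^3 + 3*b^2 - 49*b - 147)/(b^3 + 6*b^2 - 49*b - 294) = (b + 3)/(b + 6)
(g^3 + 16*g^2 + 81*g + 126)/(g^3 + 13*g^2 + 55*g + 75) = (g^2 + 13*g + 42)/(g^2 + 10*g + 25)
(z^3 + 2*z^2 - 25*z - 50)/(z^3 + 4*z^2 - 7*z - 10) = (z^2 - 3*z - 10)/(z^2 - z - 2)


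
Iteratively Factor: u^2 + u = (u)*(u + 1)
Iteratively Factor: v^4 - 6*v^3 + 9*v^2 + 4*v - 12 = (v - 3)*(v^3 - 3*v^2 + 4) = (v - 3)*(v + 1)*(v^2 - 4*v + 4) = (v - 3)*(v - 2)*(v + 1)*(v - 2)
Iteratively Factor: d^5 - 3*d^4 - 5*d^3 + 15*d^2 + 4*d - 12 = (d - 2)*(d^4 - d^3 - 7*d^2 + d + 6) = (d - 3)*(d - 2)*(d^3 + 2*d^2 - d - 2) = (d - 3)*(d - 2)*(d - 1)*(d^2 + 3*d + 2) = (d - 3)*(d - 2)*(d - 1)*(d + 1)*(d + 2)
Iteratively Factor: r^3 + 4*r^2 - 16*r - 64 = (r + 4)*(r^2 - 16) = (r + 4)^2*(r - 4)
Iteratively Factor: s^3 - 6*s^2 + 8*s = (s - 4)*(s^2 - 2*s) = s*(s - 4)*(s - 2)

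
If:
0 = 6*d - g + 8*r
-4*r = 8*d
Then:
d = -r/2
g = 5*r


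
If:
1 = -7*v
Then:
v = -1/7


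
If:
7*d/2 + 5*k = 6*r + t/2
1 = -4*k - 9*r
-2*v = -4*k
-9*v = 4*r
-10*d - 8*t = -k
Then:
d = -7/33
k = 2/73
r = -9/73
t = 647/2409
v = 4/73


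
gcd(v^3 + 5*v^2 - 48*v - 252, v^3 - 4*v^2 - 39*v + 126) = v^2 - v - 42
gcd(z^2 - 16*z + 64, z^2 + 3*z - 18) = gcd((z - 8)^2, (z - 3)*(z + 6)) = 1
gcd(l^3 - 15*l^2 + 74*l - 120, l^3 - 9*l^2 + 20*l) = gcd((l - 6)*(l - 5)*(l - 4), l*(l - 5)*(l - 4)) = l^2 - 9*l + 20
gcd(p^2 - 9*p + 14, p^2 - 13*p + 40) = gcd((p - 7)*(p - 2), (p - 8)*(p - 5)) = 1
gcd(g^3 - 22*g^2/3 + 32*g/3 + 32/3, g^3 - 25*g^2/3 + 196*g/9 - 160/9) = g - 4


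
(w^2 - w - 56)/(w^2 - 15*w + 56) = (w + 7)/(w - 7)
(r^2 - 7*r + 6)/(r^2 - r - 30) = (r - 1)/(r + 5)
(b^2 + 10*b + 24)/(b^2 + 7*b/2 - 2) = 2*(b + 6)/(2*b - 1)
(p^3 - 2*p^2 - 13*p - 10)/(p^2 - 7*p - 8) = (p^2 - 3*p - 10)/(p - 8)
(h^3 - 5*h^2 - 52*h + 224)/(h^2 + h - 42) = (h^2 - 12*h + 32)/(h - 6)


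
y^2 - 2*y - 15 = (y - 5)*(y + 3)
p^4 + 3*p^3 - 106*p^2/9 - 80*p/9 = p*(p - 8/3)*(p + 2/3)*(p + 5)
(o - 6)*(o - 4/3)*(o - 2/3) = o^3 - 8*o^2 + 116*o/9 - 16/3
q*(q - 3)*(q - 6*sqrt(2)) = q^3 - 6*sqrt(2)*q^2 - 3*q^2 + 18*sqrt(2)*q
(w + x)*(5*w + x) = 5*w^2 + 6*w*x + x^2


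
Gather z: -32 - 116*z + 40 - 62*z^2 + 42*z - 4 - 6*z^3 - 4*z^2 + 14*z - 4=-6*z^3 - 66*z^2 - 60*z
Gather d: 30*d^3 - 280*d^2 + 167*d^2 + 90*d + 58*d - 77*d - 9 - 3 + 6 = 30*d^3 - 113*d^2 + 71*d - 6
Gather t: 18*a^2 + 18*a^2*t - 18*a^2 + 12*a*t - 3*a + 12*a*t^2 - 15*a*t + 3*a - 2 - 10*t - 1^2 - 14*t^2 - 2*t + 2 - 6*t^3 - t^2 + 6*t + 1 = -6*t^3 + t^2*(12*a - 15) + t*(18*a^2 - 3*a - 6)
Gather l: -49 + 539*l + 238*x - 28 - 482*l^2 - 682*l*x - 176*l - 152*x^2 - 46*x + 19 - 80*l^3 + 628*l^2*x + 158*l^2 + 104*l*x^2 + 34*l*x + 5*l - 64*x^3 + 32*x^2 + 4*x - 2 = -80*l^3 + l^2*(628*x - 324) + l*(104*x^2 - 648*x + 368) - 64*x^3 - 120*x^2 + 196*x - 60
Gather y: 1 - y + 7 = 8 - y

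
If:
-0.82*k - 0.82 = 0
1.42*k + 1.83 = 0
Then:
No Solution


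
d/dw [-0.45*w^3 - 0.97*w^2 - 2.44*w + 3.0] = -1.35*w^2 - 1.94*w - 2.44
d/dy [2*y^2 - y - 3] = 4*y - 1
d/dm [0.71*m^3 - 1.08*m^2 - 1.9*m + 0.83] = 2.13*m^2 - 2.16*m - 1.9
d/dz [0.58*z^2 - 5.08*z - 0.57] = 1.16*z - 5.08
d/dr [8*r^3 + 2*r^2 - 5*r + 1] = 24*r^2 + 4*r - 5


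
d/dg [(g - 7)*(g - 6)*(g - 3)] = 3*g^2 - 32*g + 81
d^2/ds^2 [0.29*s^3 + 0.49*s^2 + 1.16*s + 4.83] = 1.74*s + 0.98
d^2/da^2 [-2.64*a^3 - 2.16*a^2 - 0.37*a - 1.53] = -15.84*a - 4.32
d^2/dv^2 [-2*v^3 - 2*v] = -12*v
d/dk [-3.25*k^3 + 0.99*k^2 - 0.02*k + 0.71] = -9.75*k^2 + 1.98*k - 0.02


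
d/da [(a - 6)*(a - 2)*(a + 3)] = 3*a^2 - 10*a - 12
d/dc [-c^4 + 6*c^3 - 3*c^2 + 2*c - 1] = -4*c^3 + 18*c^2 - 6*c + 2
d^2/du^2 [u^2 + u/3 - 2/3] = 2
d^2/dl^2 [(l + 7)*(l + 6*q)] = 2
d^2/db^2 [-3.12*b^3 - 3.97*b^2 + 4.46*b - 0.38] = -18.72*b - 7.94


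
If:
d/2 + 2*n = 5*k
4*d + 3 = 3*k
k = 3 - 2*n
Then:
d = -2/5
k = 7/15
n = 19/15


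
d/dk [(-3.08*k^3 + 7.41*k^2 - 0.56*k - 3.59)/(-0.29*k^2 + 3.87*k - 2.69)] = (0.8932*k^4 - 23.8392*k^3 + 53.3699*k^2 - 41.948*k + 15.3997)/(0.0841*k^4 - 2.2446*k^3 + 16.5371*k^2 - 20.8206*k + 7.2361)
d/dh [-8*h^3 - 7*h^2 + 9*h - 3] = -24*h^2 - 14*h + 9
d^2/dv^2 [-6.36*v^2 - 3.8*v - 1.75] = -12.7200000000000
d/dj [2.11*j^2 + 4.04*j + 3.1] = 4.22*j + 4.04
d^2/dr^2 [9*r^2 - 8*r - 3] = 18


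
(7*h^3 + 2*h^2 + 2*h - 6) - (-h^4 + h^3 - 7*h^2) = h^4 + 6*h^3 + 9*h^2 + 2*h - 6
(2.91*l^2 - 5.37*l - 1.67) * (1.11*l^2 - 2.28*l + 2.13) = 3.2301*l^4 - 12.5955*l^3 + 16.5882*l^2 - 7.6305*l - 3.5571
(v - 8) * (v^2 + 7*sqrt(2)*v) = v^3 - 8*v^2 + 7*sqrt(2)*v^2 - 56*sqrt(2)*v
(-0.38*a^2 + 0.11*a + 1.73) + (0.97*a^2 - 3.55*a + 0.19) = 0.59*a^2 - 3.44*a + 1.92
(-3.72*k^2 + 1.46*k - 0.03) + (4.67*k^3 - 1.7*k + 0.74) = 4.67*k^3 - 3.72*k^2 - 0.24*k + 0.71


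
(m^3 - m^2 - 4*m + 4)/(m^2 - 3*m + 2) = m + 2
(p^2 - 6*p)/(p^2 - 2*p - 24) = p/(p + 4)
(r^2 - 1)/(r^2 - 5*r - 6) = (r - 1)/(r - 6)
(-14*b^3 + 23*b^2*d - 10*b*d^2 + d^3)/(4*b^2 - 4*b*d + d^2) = (-7*b^2 + 8*b*d - d^2)/(2*b - d)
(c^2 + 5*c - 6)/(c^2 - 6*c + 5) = (c + 6)/(c - 5)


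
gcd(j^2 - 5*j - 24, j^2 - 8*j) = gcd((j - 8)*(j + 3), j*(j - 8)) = j - 8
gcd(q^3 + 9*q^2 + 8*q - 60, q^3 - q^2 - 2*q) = q - 2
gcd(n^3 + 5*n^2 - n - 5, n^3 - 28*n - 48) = 1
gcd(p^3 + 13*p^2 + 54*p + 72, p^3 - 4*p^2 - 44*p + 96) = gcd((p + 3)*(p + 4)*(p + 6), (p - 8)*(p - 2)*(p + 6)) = p + 6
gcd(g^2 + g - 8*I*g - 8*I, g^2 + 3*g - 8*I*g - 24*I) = g - 8*I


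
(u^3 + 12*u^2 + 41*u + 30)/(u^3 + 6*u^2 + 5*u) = (u + 6)/u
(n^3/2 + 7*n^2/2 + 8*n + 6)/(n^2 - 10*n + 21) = (n^3 + 7*n^2 + 16*n + 12)/(2*(n^2 - 10*n + 21))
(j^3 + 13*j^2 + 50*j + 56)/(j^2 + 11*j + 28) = j + 2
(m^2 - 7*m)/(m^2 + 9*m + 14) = m*(m - 7)/(m^2 + 9*m + 14)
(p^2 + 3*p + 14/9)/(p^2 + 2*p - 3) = (p^2 + 3*p + 14/9)/(p^2 + 2*p - 3)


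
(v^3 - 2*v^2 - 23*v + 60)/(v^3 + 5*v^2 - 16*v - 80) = (v - 3)/(v + 4)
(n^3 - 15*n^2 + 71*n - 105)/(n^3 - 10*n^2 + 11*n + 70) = (n - 3)/(n + 2)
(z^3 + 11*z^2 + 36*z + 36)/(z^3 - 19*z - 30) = (z + 6)/(z - 5)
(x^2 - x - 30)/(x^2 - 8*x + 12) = (x + 5)/(x - 2)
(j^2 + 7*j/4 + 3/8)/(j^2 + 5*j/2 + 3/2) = (j + 1/4)/(j + 1)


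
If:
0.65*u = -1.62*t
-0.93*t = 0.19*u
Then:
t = 0.00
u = 0.00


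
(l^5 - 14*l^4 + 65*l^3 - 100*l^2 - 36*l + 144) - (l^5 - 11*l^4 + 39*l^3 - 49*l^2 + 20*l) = -3*l^4 + 26*l^3 - 51*l^2 - 56*l + 144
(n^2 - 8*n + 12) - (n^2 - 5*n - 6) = 18 - 3*n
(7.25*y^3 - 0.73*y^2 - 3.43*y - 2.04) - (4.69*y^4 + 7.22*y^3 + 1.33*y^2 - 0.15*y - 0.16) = -4.69*y^4 + 0.0300000000000002*y^3 - 2.06*y^2 - 3.28*y - 1.88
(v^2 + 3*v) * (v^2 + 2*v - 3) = v^4 + 5*v^3 + 3*v^2 - 9*v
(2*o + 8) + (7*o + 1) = 9*o + 9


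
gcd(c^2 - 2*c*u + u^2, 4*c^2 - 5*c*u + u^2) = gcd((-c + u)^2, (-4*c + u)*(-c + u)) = -c + u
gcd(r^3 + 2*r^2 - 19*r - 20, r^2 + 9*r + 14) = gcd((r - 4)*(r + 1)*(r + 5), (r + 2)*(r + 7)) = 1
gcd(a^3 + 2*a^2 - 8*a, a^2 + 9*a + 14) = 1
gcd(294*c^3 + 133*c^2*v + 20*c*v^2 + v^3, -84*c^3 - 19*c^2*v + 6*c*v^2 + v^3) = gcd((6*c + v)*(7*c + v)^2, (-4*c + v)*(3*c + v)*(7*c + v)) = 7*c + v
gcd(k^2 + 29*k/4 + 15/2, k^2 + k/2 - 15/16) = k + 5/4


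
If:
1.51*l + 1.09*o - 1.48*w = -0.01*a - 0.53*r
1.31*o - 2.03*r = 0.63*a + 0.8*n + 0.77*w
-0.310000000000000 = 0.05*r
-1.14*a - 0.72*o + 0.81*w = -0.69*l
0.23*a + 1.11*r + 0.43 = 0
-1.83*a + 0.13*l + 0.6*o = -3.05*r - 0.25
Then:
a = 28.05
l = 31.12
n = 67.11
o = 109.92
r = -6.20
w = 110.67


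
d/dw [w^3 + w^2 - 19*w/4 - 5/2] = 3*w^2 + 2*w - 19/4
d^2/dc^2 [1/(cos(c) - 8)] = (sin(c)^2 - 8*cos(c) + 1)/(cos(c) - 8)^3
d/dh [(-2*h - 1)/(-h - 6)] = 11/(h + 6)^2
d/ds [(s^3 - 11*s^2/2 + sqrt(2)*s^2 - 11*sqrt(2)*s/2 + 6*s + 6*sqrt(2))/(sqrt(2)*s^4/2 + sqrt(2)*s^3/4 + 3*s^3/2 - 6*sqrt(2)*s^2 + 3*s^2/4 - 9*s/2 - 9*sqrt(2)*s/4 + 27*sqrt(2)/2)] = 2*(-sqrt(2)*s^4 - 4*s^3 + 8*sqrt(2)*s^3 - 4*sqrt(2)*s^2 + 38*s^2 - 12*sqrt(2)*s + 32*s - 108 + 96*sqrt(2))/(2*s^6 + 8*s^5 + 6*sqrt(2)*s^5 - 19*s^4 + 24*sqrt(2)*s^4 - 108*s^3 - 30*sqrt(2)*s^3 - 216*sqrt(2)*s^2 + 54*s^2 - 216*sqrt(2)*s + 648*s + 648)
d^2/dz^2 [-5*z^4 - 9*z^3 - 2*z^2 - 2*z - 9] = -60*z^2 - 54*z - 4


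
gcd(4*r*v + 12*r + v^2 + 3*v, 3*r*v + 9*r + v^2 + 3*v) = v + 3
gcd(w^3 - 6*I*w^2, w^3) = w^2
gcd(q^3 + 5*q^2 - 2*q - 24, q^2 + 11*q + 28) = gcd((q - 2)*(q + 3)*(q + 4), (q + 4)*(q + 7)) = q + 4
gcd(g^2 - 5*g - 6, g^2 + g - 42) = g - 6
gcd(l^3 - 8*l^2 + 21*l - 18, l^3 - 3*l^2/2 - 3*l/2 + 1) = l - 2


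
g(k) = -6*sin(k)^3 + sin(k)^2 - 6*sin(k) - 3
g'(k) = -18*sin(k)^2*cos(k) + 2*sin(k)*cos(k) - 6*cos(k)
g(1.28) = -13.11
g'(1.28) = -5.91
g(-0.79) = 3.92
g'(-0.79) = -11.62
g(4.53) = 9.57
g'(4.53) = 4.60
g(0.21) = -4.26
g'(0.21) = -6.23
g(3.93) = 3.90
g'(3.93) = 11.61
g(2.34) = -9.02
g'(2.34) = 9.64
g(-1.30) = 9.08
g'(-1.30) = -6.59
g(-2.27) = 4.87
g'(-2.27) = 11.63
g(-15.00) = 2.97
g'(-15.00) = 11.33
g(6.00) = -1.11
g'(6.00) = -7.65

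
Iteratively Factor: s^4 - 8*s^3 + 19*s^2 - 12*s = (s - 3)*(s^3 - 5*s^2 + 4*s) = (s - 4)*(s - 3)*(s^2 - s) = s*(s - 4)*(s - 3)*(s - 1)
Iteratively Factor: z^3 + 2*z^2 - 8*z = (z + 4)*(z^2 - 2*z) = (z - 2)*(z + 4)*(z)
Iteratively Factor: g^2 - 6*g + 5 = (g - 1)*(g - 5)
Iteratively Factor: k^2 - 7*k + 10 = (k - 5)*(k - 2)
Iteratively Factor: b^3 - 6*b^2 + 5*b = (b - 5)*(b^2 - b) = b*(b - 5)*(b - 1)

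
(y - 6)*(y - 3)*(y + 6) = y^3 - 3*y^2 - 36*y + 108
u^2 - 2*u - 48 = (u - 8)*(u + 6)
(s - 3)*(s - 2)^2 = s^3 - 7*s^2 + 16*s - 12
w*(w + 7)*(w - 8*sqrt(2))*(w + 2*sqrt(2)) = w^4 - 6*sqrt(2)*w^3 + 7*w^3 - 42*sqrt(2)*w^2 - 32*w^2 - 224*w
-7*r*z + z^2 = z*(-7*r + z)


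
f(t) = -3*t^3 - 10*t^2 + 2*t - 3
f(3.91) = -327.39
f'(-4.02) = -63.04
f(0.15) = -2.94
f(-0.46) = -5.74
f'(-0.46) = 9.30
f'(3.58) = -184.95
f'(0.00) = 2.00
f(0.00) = -3.00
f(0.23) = -3.11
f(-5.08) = 122.07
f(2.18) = -77.24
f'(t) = -9*t^2 - 20*t + 2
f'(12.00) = -1534.00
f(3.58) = -261.65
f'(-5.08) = -128.66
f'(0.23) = -3.08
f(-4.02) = 22.25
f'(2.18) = -84.37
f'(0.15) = -1.20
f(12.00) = -6603.00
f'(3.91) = -213.79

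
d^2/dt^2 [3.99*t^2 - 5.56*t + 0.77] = 7.98000000000000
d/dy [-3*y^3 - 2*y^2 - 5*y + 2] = -9*y^2 - 4*y - 5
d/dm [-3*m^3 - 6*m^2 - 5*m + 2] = -9*m^2 - 12*m - 5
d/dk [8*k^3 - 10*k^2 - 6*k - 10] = 24*k^2 - 20*k - 6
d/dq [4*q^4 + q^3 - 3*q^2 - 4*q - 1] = 16*q^3 + 3*q^2 - 6*q - 4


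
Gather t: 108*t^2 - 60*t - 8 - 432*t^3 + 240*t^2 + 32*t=-432*t^3 + 348*t^2 - 28*t - 8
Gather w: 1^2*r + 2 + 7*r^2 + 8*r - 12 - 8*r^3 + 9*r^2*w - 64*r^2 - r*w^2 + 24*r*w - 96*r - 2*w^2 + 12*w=-8*r^3 - 57*r^2 - 87*r + w^2*(-r - 2) + w*(9*r^2 + 24*r + 12) - 10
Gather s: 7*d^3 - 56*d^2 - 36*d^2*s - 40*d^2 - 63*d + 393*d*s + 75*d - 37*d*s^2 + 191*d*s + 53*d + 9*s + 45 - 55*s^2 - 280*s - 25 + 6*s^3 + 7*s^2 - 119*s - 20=7*d^3 - 96*d^2 + 65*d + 6*s^3 + s^2*(-37*d - 48) + s*(-36*d^2 + 584*d - 390)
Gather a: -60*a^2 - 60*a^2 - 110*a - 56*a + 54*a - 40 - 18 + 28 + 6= -120*a^2 - 112*a - 24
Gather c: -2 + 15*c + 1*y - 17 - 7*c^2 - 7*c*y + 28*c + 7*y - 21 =-7*c^2 + c*(43 - 7*y) + 8*y - 40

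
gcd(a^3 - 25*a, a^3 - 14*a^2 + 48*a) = a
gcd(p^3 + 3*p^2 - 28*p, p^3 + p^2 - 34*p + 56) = p^2 + 3*p - 28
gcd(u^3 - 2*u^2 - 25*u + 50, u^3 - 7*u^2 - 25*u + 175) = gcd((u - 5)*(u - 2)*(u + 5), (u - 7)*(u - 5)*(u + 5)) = u^2 - 25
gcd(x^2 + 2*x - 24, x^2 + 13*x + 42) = x + 6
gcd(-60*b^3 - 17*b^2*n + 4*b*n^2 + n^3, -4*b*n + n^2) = 4*b - n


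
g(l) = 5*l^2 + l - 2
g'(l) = 10*l + 1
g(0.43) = -0.65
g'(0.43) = 5.30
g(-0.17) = -2.03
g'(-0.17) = -0.70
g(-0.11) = -2.05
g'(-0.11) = -0.10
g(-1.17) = 3.67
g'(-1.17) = -10.70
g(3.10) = 49.15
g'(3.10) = 32.00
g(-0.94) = 1.48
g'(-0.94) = -8.40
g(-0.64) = -0.59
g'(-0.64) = -5.40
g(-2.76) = 33.33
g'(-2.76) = -26.60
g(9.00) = 412.00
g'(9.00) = 91.00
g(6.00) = 184.00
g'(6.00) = 61.00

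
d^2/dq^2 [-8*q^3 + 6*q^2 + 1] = 12 - 48*q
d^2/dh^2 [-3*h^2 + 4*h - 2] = -6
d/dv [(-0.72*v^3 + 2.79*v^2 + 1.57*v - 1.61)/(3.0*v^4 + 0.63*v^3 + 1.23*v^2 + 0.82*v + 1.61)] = (2.16*v^6 - 16.74*v^5 - 16.7733*v^4 + 16.161*v^3 - 0.0780000000000003*v^2 + 12.9444*v + 3.8479)/(9.0*v^8 + 3.78*v^7 + 7.7769*v^6 + 6.4698*v^5 + 12.2061*v^4 + 4.0458*v^3 + 4.633*v^2 + 2.6404*v + 2.5921)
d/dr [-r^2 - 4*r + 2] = -2*r - 4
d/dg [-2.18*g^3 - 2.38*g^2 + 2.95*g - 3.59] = -6.54*g^2 - 4.76*g + 2.95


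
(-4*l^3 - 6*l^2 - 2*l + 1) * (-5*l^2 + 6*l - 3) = 20*l^5 + 6*l^4 - 14*l^3 + l^2 + 12*l - 3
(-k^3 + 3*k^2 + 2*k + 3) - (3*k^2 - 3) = -k^3 + 2*k + 6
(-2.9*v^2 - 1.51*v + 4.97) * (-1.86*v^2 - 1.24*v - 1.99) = 5.394*v^4 + 6.4046*v^3 - 1.6008*v^2 - 3.1579*v - 9.8903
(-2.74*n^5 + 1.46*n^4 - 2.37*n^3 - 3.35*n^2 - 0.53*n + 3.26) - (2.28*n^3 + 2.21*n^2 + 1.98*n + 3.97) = -2.74*n^5 + 1.46*n^4 - 4.65*n^3 - 5.56*n^2 - 2.51*n - 0.71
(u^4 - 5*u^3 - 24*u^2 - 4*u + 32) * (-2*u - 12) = -2*u^5 - 2*u^4 + 108*u^3 + 296*u^2 - 16*u - 384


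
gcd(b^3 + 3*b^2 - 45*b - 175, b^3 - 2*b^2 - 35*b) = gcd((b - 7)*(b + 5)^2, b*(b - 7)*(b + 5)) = b^2 - 2*b - 35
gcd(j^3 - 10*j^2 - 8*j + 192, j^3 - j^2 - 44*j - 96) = j^2 - 4*j - 32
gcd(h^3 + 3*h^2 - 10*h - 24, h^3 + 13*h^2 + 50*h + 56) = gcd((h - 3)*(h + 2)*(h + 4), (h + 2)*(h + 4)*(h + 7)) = h^2 + 6*h + 8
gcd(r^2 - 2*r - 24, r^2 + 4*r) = r + 4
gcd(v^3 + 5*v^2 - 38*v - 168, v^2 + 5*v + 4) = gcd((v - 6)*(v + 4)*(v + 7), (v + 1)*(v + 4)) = v + 4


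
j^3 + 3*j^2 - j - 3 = (j - 1)*(j + 1)*(j + 3)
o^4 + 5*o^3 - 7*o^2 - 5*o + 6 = (o - 1)^2*(o + 1)*(o + 6)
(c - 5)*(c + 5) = c^2 - 25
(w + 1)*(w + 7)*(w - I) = w^3 + 8*w^2 - I*w^2 + 7*w - 8*I*w - 7*I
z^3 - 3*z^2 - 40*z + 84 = (z - 7)*(z - 2)*(z + 6)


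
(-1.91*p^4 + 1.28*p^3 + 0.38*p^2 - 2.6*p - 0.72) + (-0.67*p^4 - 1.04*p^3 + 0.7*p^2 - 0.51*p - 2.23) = -2.58*p^4 + 0.24*p^3 + 1.08*p^2 - 3.11*p - 2.95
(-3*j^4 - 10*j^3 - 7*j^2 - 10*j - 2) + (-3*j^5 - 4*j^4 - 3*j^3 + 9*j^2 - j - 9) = -3*j^5 - 7*j^4 - 13*j^3 + 2*j^2 - 11*j - 11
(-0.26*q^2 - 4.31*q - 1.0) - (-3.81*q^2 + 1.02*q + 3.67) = 3.55*q^2 - 5.33*q - 4.67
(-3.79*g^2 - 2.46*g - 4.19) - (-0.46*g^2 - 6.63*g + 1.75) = -3.33*g^2 + 4.17*g - 5.94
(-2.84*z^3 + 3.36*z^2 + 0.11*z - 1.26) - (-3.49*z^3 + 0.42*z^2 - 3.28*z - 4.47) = 0.65*z^3 + 2.94*z^2 + 3.39*z + 3.21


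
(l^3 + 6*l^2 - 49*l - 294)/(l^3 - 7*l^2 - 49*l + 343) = (l + 6)/(l - 7)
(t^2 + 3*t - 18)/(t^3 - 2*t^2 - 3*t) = (t + 6)/(t*(t + 1))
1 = 1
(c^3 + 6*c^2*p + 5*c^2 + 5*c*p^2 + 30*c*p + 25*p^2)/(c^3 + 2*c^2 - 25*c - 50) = (c^2 + 6*c*p + 5*p^2)/(c^2 - 3*c - 10)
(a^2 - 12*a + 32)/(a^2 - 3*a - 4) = (a - 8)/(a + 1)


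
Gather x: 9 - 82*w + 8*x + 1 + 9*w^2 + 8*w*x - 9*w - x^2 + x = 9*w^2 - 91*w - x^2 + x*(8*w + 9) + 10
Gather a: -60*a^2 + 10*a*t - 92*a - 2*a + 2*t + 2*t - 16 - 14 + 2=-60*a^2 + a*(10*t - 94) + 4*t - 28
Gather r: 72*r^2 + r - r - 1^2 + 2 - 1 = 72*r^2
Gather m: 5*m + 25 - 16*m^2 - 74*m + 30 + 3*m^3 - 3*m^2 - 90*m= 3*m^3 - 19*m^2 - 159*m + 55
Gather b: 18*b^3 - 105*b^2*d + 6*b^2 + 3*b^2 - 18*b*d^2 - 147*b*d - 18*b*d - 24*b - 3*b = 18*b^3 + b^2*(9 - 105*d) + b*(-18*d^2 - 165*d - 27)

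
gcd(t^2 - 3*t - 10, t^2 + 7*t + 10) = t + 2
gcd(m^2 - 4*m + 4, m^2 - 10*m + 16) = m - 2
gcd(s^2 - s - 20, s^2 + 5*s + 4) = s + 4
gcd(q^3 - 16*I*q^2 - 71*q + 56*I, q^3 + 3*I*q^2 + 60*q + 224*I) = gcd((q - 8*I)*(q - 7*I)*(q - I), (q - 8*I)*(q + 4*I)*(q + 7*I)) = q - 8*I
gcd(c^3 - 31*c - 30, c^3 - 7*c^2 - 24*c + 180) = c^2 - c - 30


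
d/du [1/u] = -1/u^2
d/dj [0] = 0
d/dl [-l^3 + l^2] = l*(2 - 3*l)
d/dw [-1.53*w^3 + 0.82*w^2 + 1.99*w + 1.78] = -4.59*w^2 + 1.64*w + 1.99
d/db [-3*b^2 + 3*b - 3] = 3 - 6*b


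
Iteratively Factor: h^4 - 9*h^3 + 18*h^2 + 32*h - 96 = (h - 4)*(h^3 - 5*h^2 - 2*h + 24) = (h - 4)*(h - 3)*(h^2 - 2*h - 8) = (h - 4)^2*(h - 3)*(h + 2)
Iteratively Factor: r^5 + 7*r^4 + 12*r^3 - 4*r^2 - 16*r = (r)*(r^4 + 7*r^3 + 12*r^2 - 4*r - 16) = r*(r + 2)*(r^3 + 5*r^2 + 2*r - 8) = r*(r - 1)*(r + 2)*(r^2 + 6*r + 8) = r*(r - 1)*(r + 2)*(r + 4)*(r + 2)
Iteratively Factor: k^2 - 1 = (k + 1)*(k - 1)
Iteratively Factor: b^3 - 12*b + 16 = (b - 2)*(b^2 + 2*b - 8) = (b - 2)*(b + 4)*(b - 2)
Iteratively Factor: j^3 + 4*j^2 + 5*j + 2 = (j + 2)*(j^2 + 2*j + 1) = (j + 1)*(j + 2)*(j + 1)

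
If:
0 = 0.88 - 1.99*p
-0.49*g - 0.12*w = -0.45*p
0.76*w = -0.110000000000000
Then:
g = 0.44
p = 0.44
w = -0.14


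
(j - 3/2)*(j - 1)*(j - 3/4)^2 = j^4 - 4*j^3 + 93*j^2/16 - 117*j/32 + 27/32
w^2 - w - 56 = (w - 8)*(w + 7)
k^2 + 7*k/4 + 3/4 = (k + 3/4)*(k + 1)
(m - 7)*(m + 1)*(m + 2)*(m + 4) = m^4 - 35*m^2 - 90*m - 56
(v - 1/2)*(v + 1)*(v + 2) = v^3 + 5*v^2/2 + v/2 - 1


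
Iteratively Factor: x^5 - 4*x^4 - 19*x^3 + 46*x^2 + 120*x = (x)*(x^4 - 4*x^3 - 19*x^2 + 46*x + 120) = x*(x + 3)*(x^3 - 7*x^2 + 2*x + 40) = x*(x - 4)*(x + 3)*(x^2 - 3*x - 10) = x*(x - 5)*(x - 4)*(x + 3)*(x + 2)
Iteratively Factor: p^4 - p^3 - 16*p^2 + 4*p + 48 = (p - 4)*(p^3 + 3*p^2 - 4*p - 12) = (p - 4)*(p + 3)*(p^2 - 4) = (p - 4)*(p + 2)*(p + 3)*(p - 2)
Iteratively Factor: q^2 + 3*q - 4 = (q - 1)*(q + 4)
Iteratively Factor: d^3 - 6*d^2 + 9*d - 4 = (d - 4)*(d^2 - 2*d + 1) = (d - 4)*(d - 1)*(d - 1)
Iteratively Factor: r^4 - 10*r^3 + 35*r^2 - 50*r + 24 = (r - 4)*(r^3 - 6*r^2 + 11*r - 6) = (r - 4)*(r - 1)*(r^2 - 5*r + 6) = (r - 4)*(r - 2)*(r - 1)*(r - 3)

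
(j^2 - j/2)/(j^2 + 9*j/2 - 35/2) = j*(2*j - 1)/(2*j^2 + 9*j - 35)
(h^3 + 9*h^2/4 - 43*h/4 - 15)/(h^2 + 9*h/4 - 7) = (4*h^2 - 7*h - 15)/(4*h - 7)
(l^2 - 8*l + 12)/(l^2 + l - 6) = (l - 6)/(l + 3)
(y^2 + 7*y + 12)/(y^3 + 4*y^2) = (y + 3)/y^2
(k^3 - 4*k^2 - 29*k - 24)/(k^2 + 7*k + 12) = (k^2 - 7*k - 8)/(k + 4)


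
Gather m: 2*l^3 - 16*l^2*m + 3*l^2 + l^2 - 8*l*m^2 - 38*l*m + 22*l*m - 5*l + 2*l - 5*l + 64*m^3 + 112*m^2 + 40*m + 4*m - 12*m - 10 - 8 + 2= 2*l^3 + 4*l^2 - 8*l + 64*m^3 + m^2*(112 - 8*l) + m*(-16*l^2 - 16*l + 32) - 16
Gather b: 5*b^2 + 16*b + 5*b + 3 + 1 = 5*b^2 + 21*b + 4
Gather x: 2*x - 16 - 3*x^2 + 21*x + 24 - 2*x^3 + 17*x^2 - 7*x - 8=-2*x^3 + 14*x^2 + 16*x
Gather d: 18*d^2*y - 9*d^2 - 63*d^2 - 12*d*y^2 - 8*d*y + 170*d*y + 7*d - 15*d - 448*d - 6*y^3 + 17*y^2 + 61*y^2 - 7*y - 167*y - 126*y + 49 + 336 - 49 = d^2*(18*y - 72) + d*(-12*y^2 + 162*y - 456) - 6*y^3 + 78*y^2 - 300*y + 336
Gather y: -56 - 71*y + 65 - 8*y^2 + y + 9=-8*y^2 - 70*y + 18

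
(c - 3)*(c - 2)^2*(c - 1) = c^4 - 8*c^3 + 23*c^2 - 28*c + 12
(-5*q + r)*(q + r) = -5*q^2 - 4*q*r + r^2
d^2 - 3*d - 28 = (d - 7)*(d + 4)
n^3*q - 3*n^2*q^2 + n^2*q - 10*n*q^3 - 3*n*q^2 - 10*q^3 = (n - 5*q)*(n + 2*q)*(n*q + q)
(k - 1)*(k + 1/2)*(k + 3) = k^3 + 5*k^2/2 - 2*k - 3/2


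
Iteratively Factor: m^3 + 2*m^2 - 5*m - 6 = (m + 3)*(m^2 - m - 2) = (m - 2)*(m + 3)*(m + 1)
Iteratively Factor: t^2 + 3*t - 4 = (t + 4)*(t - 1)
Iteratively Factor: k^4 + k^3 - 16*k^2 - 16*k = (k + 1)*(k^3 - 16*k) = (k + 1)*(k + 4)*(k^2 - 4*k) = (k - 4)*(k + 1)*(k + 4)*(k)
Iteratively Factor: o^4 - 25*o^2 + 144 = (o - 3)*(o^3 + 3*o^2 - 16*o - 48) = (o - 3)*(o + 4)*(o^2 - o - 12) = (o - 3)*(o + 3)*(o + 4)*(o - 4)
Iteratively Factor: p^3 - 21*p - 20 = (p + 1)*(p^2 - p - 20) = (p - 5)*(p + 1)*(p + 4)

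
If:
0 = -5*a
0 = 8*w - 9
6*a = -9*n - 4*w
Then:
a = 0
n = -1/2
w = 9/8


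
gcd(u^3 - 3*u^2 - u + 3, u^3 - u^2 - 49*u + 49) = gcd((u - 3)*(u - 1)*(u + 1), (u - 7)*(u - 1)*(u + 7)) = u - 1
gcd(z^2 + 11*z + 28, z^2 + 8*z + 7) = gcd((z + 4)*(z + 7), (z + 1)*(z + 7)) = z + 7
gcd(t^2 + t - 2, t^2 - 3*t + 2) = t - 1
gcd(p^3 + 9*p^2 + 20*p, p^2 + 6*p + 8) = p + 4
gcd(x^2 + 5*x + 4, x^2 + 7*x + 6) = x + 1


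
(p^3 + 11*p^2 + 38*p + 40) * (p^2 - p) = p^5 + 10*p^4 + 27*p^3 + 2*p^2 - 40*p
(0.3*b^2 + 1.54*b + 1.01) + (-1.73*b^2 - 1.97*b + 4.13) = -1.43*b^2 - 0.43*b + 5.14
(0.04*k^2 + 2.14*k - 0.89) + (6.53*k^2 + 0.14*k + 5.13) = 6.57*k^2 + 2.28*k + 4.24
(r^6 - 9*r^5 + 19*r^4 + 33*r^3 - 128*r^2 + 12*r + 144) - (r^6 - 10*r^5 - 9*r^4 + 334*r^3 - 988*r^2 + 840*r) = r^5 + 28*r^4 - 301*r^3 + 860*r^2 - 828*r + 144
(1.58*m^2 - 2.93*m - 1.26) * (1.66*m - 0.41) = 2.6228*m^3 - 5.5116*m^2 - 0.8903*m + 0.5166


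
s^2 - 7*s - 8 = (s - 8)*(s + 1)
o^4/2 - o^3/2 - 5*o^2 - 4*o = o*(o/2 + 1)*(o - 4)*(o + 1)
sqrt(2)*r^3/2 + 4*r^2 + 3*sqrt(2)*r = r*(r + 3*sqrt(2))*(sqrt(2)*r/2 + 1)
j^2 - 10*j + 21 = (j - 7)*(j - 3)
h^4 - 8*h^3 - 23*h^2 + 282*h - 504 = (h - 7)*(h - 4)*(h - 3)*(h + 6)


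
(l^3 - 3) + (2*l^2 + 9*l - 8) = l^3 + 2*l^2 + 9*l - 11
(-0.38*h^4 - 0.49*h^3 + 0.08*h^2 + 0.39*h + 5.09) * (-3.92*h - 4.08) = 1.4896*h^5 + 3.4712*h^4 + 1.6856*h^3 - 1.8552*h^2 - 21.544*h - 20.7672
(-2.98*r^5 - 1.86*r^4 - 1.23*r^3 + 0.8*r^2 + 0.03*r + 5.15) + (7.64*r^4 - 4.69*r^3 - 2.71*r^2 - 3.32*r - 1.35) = -2.98*r^5 + 5.78*r^4 - 5.92*r^3 - 1.91*r^2 - 3.29*r + 3.8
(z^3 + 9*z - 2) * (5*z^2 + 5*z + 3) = 5*z^5 + 5*z^4 + 48*z^3 + 35*z^2 + 17*z - 6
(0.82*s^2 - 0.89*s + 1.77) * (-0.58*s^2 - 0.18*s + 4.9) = -0.4756*s^4 + 0.3686*s^3 + 3.1516*s^2 - 4.6796*s + 8.673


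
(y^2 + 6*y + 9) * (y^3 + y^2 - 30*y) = y^5 + 7*y^4 - 15*y^3 - 171*y^2 - 270*y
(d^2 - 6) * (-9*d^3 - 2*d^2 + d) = -9*d^5 - 2*d^4 + 55*d^3 + 12*d^2 - 6*d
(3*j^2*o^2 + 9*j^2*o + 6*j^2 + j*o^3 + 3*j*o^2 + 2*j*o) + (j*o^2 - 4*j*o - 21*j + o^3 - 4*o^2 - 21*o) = 3*j^2*o^2 + 9*j^2*o + 6*j^2 + j*o^3 + 4*j*o^2 - 2*j*o - 21*j + o^3 - 4*o^2 - 21*o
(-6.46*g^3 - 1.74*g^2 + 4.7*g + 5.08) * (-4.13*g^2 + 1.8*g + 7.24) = 26.6798*g^5 - 4.4418*g^4 - 69.3134*g^3 - 25.118*g^2 + 43.172*g + 36.7792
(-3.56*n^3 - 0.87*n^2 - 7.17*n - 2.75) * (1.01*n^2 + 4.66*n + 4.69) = -3.5956*n^5 - 17.4683*n^4 - 27.9923*n^3 - 40.27*n^2 - 46.4423*n - 12.8975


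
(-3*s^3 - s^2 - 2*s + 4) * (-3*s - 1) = 9*s^4 + 6*s^3 + 7*s^2 - 10*s - 4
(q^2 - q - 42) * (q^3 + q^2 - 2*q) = q^5 - 45*q^3 - 40*q^2 + 84*q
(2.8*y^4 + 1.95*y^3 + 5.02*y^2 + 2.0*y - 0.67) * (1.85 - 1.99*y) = -5.572*y^5 + 1.2995*y^4 - 6.3823*y^3 + 5.307*y^2 + 5.0333*y - 1.2395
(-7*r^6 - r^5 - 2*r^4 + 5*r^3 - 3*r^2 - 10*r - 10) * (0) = 0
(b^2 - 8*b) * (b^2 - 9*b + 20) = b^4 - 17*b^3 + 92*b^2 - 160*b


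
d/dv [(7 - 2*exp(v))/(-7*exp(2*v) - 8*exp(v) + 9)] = (-14*exp(2*v) + 98*exp(v) + 38)*exp(v)/(49*exp(4*v) + 112*exp(3*v) - 62*exp(2*v) - 144*exp(v) + 81)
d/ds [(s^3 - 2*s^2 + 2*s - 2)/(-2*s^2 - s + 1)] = s*(-2*s^3 - 2*s^2 + 9*s - 12)/(4*s^4 + 4*s^3 - 3*s^2 - 2*s + 1)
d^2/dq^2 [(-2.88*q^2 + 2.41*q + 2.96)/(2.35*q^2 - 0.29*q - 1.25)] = (22.69301*q^3 + 47.3196*q^2 + 30.37281*q + 7.140622)/(12.977875*q^6 - 4.804575*q^5 - 20.11647*q^4 + 5.086861*q^3 + 10.70025*q^2 - 1.359375*q - 1.953125)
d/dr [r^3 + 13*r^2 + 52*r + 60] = 3*r^2 + 26*r + 52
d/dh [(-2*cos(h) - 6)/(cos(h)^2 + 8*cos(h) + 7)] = 2*(sin(h)^2 - 6*cos(h) - 18)*sin(h)/(cos(h)^2 + 8*cos(h) + 7)^2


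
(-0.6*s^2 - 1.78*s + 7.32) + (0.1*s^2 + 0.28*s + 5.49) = -0.5*s^2 - 1.5*s + 12.81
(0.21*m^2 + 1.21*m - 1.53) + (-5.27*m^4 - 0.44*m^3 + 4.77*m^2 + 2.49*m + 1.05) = -5.27*m^4 - 0.44*m^3 + 4.98*m^2 + 3.7*m - 0.48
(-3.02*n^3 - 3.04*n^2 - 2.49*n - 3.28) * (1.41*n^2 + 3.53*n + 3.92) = -4.2582*n^5 - 14.947*n^4 - 26.0805*n^3 - 25.3313*n^2 - 21.3392*n - 12.8576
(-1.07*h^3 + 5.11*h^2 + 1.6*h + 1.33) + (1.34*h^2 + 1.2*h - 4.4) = -1.07*h^3 + 6.45*h^2 + 2.8*h - 3.07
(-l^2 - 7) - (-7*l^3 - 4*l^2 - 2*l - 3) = 7*l^3 + 3*l^2 + 2*l - 4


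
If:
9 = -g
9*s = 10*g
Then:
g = -9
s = -10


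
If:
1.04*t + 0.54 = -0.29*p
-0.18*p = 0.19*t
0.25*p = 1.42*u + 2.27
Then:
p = 0.78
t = -0.74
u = -1.46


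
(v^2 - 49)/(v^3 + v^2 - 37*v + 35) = (v - 7)/(v^2 - 6*v + 5)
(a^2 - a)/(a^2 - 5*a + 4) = a/(a - 4)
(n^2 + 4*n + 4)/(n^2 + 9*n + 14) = (n + 2)/(n + 7)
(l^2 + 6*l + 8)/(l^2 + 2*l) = (l + 4)/l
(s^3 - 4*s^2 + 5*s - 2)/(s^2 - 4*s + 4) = (s^2 - 2*s + 1)/(s - 2)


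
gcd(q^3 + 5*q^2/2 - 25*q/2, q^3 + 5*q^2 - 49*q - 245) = q + 5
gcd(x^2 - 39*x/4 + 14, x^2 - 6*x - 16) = x - 8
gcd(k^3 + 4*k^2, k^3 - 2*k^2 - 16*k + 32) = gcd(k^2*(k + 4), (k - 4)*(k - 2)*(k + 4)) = k + 4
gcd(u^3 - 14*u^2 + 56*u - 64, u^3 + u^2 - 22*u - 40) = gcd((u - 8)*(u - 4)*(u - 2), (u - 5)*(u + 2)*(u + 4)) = 1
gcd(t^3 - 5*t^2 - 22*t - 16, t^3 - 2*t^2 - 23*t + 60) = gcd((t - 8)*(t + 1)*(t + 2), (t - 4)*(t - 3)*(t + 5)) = 1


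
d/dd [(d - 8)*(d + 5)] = 2*d - 3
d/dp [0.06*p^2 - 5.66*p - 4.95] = 0.12*p - 5.66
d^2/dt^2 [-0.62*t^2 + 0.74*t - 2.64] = -1.24000000000000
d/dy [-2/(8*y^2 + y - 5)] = 2*(16*y + 1)/(8*y^2 + y - 5)^2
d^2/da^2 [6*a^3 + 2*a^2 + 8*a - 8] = 36*a + 4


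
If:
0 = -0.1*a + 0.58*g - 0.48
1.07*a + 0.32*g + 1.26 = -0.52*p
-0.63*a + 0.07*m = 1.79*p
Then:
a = -0.462151394422311*p - 1.35519460619062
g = 0.593931964449893 - 0.0796812749003984*p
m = 21.4120660216278*p - 12.1967514557156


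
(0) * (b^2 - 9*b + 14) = 0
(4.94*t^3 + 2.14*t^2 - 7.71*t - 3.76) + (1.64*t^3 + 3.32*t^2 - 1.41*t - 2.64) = 6.58*t^3 + 5.46*t^2 - 9.12*t - 6.4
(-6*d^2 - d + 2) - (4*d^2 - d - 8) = 10 - 10*d^2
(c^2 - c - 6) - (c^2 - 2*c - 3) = c - 3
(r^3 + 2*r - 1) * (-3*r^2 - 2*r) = -3*r^5 - 2*r^4 - 6*r^3 - r^2 + 2*r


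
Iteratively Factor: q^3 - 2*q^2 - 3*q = (q + 1)*(q^2 - 3*q) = q*(q + 1)*(q - 3)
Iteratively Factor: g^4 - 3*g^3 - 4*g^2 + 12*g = (g - 3)*(g^3 - 4*g) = g*(g - 3)*(g^2 - 4) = g*(g - 3)*(g - 2)*(g + 2)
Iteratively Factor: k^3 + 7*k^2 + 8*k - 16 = (k - 1)*(k^2 + 8*k + 16) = (k - 1)*(k + 4)*(k + 4)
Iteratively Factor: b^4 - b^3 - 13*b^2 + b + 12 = (b - 1)*(b^3 - 13*b - 12) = (b - 4)*(b - 1)*(b^2 + 4*b + 3) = (b - 4)*(b - 1)*(b + 1)*(b + 3)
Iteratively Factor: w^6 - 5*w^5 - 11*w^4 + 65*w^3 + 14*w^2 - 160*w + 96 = (w - 1)*(w^5 - 4*w^4 - 15*w^3 + 50*w^2 + 64*w - 96) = (w - 1)*(w + 3)*(w^4 - 7*w^3 + 6*w^2 + 32*w - 32) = (w - 4)*(w - 1)*(w + 3)*(w^3 - 3*w^2 - 6*w + 8) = (w - 4)*(w - 1)^2*(w + 3)*(w^2 - 2*w - 8) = (w - 4)*(w - 1)^2*(w + 2)*(w + 3)*(w - 4)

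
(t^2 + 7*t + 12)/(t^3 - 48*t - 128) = (t + 3)/(t^2 - 4*t - 32)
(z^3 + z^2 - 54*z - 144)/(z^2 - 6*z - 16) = (z^2 + 9*z + 18)/(z + 2)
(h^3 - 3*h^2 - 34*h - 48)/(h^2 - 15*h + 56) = (h^2 + 5*h + 6)/(h - 7)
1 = 1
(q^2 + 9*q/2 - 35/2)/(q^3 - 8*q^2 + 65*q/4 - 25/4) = 2*(q + 7)/(2*q^2 - 11*q + 5)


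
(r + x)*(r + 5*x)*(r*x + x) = r^3*x + 6*r^2*x^2 + r^2*x + 5*r*x^3 + 6*r*x^2 + 5*x^3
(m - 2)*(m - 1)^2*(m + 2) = m^4 - 2*m^3 - 3*m^2 + 8*m - 4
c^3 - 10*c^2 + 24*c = c*(c - 6)*(c - 4)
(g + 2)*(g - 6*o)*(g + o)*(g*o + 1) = g^4*o - 5*g^3*o^2 + 2*g^3*o + g^3 - 6*g^2*o^3 - 10*g^2*o^2 - 5*g^2*o + 2*g^2 - 12*g*o^3 - 6*g*o^2 - 10*g*o - 12*o^2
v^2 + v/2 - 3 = (v - 3/2)*(v + 2)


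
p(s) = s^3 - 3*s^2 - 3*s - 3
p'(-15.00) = 762.00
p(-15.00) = -4008.00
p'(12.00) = 357.00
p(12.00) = 1257.00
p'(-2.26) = 25.88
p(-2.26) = -23.09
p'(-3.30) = 49.47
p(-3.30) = -61.71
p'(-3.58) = 56.93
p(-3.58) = -76.59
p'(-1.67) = 15.39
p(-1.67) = -11.01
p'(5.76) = 61.97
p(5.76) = 71.29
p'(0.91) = -5.98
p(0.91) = -7.46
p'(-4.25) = 76.69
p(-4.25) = -121.20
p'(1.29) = -5.75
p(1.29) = -9.72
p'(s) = 3*s^2 - 6*s - 3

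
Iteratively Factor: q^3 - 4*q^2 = (q)*(q^2 - 4*q) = q*(q - 4)*(q)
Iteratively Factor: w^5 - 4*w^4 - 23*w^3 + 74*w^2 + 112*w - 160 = (w - 4)*(w^4 - 23*w^2 - 18*w + 40) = (w - 4)*(w + 4)*(w^3 - 4*w^2 - 7*w + 10) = (w - 4)*(w + 2)*(w + 4)*(w^2 - 6*w + 5) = (w - 4)*(w - 1)*(w + 2)*(w + 4)*(w - 5)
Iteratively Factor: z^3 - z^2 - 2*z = (z - 2)*(z^2 + z) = (z - 2)*(z + 1)*(z)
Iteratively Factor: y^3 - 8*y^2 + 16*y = (y)*(y^2 - 8*y + 16) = y*(y - 4)*(y - 4)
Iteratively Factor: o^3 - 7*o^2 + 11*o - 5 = (o - 5)*(o^2 - 2*o + 1) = (o - 5)*(o - 1)*(o - 1)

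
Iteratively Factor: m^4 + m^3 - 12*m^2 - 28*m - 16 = (m - 4)*(m^3 + 5*m^2 + 8*m + 4) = (m - 4)*(m + 2)*(m^2 + 3*m + 2) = (m - 4)*(m + 1)*(m + 2)*(m + 2)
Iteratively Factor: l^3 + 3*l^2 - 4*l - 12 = (l - 2)*(l^2 + 5*l + 6) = (l - 2)*(l + 2)*(l + 3)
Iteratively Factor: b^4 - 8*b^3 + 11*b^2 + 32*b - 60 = (b - 5)*(b^3 - 3*b^2 - 4*b + 12) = (b - 5)*(b - 2)*(b^2 - b - 6) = (b - 5)*(b - 3)*(b - 2)*(b + 2)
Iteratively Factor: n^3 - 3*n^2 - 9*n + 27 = (n + 3)*(n^2 - 6*n + 9) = (n - 3)*(n + 3)*(n - 3)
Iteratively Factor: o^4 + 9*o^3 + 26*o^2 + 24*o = (o + 3)*(o^3 + 6*o^2 + 8*o) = o*(o + 3)*(o^2 + 6*o + 8) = o*(o + 2)*(o + 3)*(o + 4)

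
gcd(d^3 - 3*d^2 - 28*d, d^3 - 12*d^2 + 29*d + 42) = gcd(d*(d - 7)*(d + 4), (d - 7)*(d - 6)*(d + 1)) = d - 7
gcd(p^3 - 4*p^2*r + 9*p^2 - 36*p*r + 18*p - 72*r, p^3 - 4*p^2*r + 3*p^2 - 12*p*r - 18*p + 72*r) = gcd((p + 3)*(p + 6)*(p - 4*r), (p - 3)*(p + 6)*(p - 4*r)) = p^2 - 4*p*r + 6*p - 24*r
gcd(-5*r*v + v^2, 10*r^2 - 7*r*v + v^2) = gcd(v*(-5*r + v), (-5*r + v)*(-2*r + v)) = 5*r - v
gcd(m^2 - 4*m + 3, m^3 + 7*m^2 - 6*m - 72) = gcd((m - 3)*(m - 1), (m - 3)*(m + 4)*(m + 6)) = m - 3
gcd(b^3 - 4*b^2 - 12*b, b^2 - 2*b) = b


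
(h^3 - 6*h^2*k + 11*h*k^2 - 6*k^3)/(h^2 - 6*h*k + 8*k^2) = (h^2 - 4*h*k + 3*k^2)/(h - 4*k)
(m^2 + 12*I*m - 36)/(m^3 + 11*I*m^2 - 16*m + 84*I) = (m + 6*I)/(m^2 + 5*I*m + 14)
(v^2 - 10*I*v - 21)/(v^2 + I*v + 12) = (v - 7*I)/(v + 4*I)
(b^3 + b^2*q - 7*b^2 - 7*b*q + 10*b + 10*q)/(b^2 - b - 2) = (b^2 + b*q - 5*b - 5*q)/(b + 1)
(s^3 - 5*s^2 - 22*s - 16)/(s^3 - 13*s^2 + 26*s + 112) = (s + 1)/(s - 7)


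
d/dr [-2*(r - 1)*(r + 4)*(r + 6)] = -6*r^2 - 36*r - 28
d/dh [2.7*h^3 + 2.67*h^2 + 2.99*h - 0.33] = 8.1*h^2 + 5.34*h + 2.99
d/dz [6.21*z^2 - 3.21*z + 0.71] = 12.42*z - 3.21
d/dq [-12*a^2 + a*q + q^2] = a + 2*q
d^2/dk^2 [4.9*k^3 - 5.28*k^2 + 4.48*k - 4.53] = 29.4*k - 10.56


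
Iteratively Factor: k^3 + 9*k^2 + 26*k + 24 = (k + 3)*(k^2 + 6*k + 8) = (k + 3)*(k + 4)*(k + 2)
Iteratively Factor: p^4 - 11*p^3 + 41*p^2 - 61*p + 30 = (p - 2)*(p^3 - 9*p^2 + 23*p - 15) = (p - 3)*(p - 2)*(p^2 - 6*p + 5) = (p - 5)*(p - 3)*(p - 2)*(p - 1)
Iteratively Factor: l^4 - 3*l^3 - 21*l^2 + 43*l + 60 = (l + 4)*(l^3 - 7*l^2 + 7*l + 15) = (l + 1)*(l + 4)*(l^2 - 8*l + 15) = (l - 5)*(l + 1)*(l + 4)*(l - 3)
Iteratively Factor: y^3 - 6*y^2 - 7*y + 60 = (y - 4)*(y^2 - 2*y - 15) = (y - 4)*(y + 3)*(y - 5)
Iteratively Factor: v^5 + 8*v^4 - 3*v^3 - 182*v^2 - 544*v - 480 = (v + 2)*(v^4 + 6*v^3 - 15*v^2 - 152*v - 240) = (v + 2)*(v + 4)*(v^3 + 2*v^2 - 23*v - 60) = (v + 2)*(v + 4)^2*(v^2 - 2*v - 15) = (v - 5)*(v + 2)*(v + 4)^2*(v + 3)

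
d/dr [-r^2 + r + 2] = 1 - 2*r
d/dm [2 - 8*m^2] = -16*m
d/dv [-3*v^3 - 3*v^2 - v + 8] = -9*v^2 - 6*v - 1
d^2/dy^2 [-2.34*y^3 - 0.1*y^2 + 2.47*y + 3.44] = -14.04*y - 0.2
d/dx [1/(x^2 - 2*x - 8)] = 2*(1 - x)/(-x^2 + 2*x + 8)^2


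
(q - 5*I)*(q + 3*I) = q^2 - 2*I*q + 15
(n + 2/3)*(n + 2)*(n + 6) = n^3 + 26*n^2/3 + 52*n/3 + 8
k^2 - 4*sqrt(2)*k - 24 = (k - 6*sqrt(2))*(k + 2*sqrt(2))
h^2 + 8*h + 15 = (h + 3)*(h + 5)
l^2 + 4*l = l*(l + 4)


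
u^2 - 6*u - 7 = (u - 7)*(u + 1)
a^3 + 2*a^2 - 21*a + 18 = (a - 3)*(a - 1)*(a + 6)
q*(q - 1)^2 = q^3 - 2*q^2 + q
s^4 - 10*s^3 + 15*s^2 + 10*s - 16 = (s - 8)*(s - 2)*(s - 1)*(s + 1)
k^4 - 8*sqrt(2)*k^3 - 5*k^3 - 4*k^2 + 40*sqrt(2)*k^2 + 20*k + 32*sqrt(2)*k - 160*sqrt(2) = (k - 5)*(k - 2)*(k + 2)*(k - 8*sqrt(2))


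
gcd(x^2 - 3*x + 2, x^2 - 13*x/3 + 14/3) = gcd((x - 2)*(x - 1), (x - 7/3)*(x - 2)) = x - 2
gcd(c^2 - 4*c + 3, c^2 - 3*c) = c - 3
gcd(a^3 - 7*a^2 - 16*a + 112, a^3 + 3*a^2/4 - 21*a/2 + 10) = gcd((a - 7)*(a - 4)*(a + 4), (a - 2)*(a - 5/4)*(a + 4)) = a + 4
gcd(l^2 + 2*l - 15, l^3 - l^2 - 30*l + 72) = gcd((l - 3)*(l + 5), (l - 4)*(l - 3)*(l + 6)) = l - 3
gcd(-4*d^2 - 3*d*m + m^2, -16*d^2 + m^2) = 4*d - m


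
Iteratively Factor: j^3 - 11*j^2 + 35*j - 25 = (j - 1)*(j^2 - 10*j + 25) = (j - 5)*(j - 1)*(j - 5)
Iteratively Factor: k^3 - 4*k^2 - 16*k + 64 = (k + 4)*(k^2 - 8*k + 16) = (k - 4)*(k + 4)*(k - 4)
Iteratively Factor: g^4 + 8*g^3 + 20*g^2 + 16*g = (g)*(g^3 + 8*g^2 + 20*g + 16) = g*(g + 4)*(g^2 + 4*g + 4) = g*(g + 2)*(g + 4)*(g + 2)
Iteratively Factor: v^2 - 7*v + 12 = (v - 4)*(v - 3)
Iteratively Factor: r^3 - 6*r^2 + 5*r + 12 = (r - 4)*(r^2 - 2*r - 3) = (r - 4)*(r - 3)*(r + 1)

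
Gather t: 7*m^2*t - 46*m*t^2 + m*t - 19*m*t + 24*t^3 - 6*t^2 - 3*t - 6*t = 24*t^3 + t^2*(-46*m - 6) + t*(7*m^2 - 18*m - 9)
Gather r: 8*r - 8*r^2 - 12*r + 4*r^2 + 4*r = -4*r^2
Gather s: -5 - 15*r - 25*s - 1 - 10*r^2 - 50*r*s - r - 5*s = -10*r^2 - 16*r + s*(-50*r - 30) - 6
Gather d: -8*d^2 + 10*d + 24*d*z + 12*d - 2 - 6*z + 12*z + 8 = -8*d^2 + d*(24*z + 22) + 6*z + 6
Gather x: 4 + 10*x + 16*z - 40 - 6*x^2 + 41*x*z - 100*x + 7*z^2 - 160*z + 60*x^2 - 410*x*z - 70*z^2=54*x^2 + x*(-369*z - 90) - 63*z^2 - 144*z - 36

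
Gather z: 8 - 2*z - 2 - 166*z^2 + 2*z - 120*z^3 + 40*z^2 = -120*z^3 - 126*z^2 + 6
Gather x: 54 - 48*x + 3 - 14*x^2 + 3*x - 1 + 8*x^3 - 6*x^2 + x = 8*x^3 - 20*x^2 - 44*x + 56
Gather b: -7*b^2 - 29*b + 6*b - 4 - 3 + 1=-7*b^2 - 23*b - 6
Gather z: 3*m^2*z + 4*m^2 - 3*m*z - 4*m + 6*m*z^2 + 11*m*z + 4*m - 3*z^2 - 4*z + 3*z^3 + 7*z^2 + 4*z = 4*m^2 + 3*z^3 + z^2*(6*m + 4) + z*(3*m^2 + 8*m)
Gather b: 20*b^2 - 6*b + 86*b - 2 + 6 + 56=20*b^2 + 80*b + 60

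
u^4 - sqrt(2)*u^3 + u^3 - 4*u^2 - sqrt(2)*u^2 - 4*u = u*(u + 1)*(u - 2*sqrt(2))*(u + sqrt(2))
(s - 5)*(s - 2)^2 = s^3 - 9*s^2 + 24*s - 20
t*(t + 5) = t^2 + 5*t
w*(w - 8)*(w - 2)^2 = w^4 - 12*w^3 + 36*w^2 - 32*w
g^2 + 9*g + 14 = (g + 2)*(g + 7)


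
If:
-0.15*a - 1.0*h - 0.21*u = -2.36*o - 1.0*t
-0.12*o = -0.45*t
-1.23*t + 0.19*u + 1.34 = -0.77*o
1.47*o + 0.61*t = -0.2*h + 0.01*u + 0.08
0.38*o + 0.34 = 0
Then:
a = -58.41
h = 7.46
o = -0.89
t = -0.24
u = -4.97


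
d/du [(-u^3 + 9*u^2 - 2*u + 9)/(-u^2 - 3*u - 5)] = (u^4 + 6*u^3 - 14*u^2 - 72*u + 37)/(u^4 + 6*u^3 + 19*u^2 + 30*u + 25)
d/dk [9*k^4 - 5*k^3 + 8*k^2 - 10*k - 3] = 36*k^3 - 15*k^2 + 16*k - 10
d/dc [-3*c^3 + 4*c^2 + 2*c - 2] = -9*c^2 + 8*c + 2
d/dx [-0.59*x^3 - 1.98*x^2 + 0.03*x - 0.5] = -1.77*x^2 - 3.96*x + 0.03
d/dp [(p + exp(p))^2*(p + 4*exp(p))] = (p + exp(p))*((p + exp(p))*(4*exp(p) + 1) + 2*(p + 4*exp(p))*(exp(p) + 1))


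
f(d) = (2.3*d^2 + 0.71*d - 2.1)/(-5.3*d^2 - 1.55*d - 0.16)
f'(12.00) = -0.00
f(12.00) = -0.43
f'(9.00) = -0.00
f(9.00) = -0.43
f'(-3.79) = 0.02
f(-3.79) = -0.40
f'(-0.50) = 16.22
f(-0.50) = 2.65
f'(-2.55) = 0.06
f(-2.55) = -0.36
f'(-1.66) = 0.24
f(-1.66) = -0.25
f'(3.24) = -0.02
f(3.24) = -0.40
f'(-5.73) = 0.00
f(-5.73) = -0.42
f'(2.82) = -0.03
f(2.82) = -0.39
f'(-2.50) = 0.06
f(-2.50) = -0.36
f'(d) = (4.6*d + 0.71)/(-5.3*d^2 - 1.55*d - 0.16) + (10.6*d + 1.55)*(2.3*d^2 + 0.71*d - 2.1)/(-5.3*d^2 - 1.55*d - 0.16)^2 = (0.197999999999999*d^2 - 22.996*d - 3.3686)/(28.09*d^4 + 16.43*d^3 + 4.0985*d^2 + 0.496*d + 0.0256)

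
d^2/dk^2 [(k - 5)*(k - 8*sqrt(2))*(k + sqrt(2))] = 6*k - 14*sqrt(2) - 10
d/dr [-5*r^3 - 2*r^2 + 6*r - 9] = -15*r^2 - 4*r + 6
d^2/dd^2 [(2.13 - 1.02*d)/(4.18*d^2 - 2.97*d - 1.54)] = ((1.02*d - 2.13)*(8.36*d - 2.97)*(16.72*d - 5.94) + (25.5816*d - 23.8656)*(-4.18*d^2 + 2.97*d + 1.54))/(-4.18*d^2 + 2.97*d + 1.54)^3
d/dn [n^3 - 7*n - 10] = 3*n^2 - 7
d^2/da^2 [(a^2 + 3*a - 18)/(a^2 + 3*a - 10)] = 16*(-3*a^2 - 9*a - 19)/(a^6 + 9*a^5 - 3*a^4 - 153*a^3 + 30*a^2 + 900*a - 1000)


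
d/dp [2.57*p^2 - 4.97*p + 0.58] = 5.14*p - 4.97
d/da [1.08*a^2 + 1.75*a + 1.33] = 2.16*a + 1.75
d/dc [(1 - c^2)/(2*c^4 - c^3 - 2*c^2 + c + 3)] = (-2*c*(2*c^4 - c^3 - 2*c^2 + c + 3) + (c^2 - 1)*(8*c^3 - 3*c^2 - 4*c + 1))/(2*c^4 - c^3 - 2*c^2 + c + 3)^2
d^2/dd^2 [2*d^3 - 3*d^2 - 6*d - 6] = 12*d - 6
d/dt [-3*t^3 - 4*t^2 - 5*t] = -9*t^2 - 8*t - 5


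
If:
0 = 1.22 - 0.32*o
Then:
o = 3.81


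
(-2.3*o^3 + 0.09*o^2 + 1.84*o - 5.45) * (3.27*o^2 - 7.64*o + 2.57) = -7.521*o^5 + 17.8663*o^4 - 0.5818*o^3 - 31.6478*o^2 + 46.3668*o - 14.0065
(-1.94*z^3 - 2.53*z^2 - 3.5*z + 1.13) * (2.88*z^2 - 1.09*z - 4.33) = -5.5872*z^5 - 5.1718*z^4 + 1.0779*z^3 + 18.0243*z^2 + 13.9233*z - 4.8929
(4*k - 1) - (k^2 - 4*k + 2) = -k^2 + 8*k - 3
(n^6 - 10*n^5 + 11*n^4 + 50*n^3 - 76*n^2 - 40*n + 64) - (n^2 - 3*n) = n^6 - 10*n^5 + 11*n^4 + 50*n^3 - 77*n^2 - 37*n + 64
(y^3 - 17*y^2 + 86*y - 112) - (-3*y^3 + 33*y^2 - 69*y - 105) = 4*y^3 - 50*y^2 + 155*y - 7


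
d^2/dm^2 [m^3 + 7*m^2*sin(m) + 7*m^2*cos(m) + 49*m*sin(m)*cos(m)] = -7*sqrt(2)*m^2*sin(m + pi/4) - 98*m*sin(2*m) + 28*sqrt(2)*m*cos(m + pi/4) + 6*m + 14*sqrt(2)*sin(m + pi/4) + 98*cos(2*m)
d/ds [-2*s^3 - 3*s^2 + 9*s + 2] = -6*s^2 - 6*s + 9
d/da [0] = 0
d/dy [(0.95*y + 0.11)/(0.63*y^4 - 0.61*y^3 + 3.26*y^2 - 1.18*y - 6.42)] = (-1.7955*y^4 + 0.8818*y^3 - 2.8957*y^2 - 0.7172*y - 5.9692)/(0.3969*y^8 - 0.7686*y^7 + 4.4797*y^6 - 5.464*y^5 + 3.978*y^4 + 0.138800000000001*y^3 - 40.466*y^2 + 15.1512*y + 41.2164)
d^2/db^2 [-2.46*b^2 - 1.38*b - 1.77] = -4.92000000000000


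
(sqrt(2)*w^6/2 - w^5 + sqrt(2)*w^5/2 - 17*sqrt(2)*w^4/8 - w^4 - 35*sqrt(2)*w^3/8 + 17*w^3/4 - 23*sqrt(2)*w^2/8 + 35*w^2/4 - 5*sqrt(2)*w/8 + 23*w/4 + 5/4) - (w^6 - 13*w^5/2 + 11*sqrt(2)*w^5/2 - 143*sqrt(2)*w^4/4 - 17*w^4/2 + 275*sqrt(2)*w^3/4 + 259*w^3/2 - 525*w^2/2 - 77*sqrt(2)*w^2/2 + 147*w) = -w^6 + sqrt(2)*w^6/2 - 5*sqrt(2)*w^5 + 11*w^5/2 + 15*w^4/2 + 269*sqrt(2)*w^4/8 - 501*w^3/4 - 585*sqrt(2)*w^3/8 + 285*sqrt(2)*w^2/8 + 1085*w^2/4 - 565*w/4 - 5*sqrt(2)*w/8 + 5/4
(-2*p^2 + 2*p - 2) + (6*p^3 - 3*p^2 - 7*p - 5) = 6*p^3 - 5*p^2 - 5*p - 7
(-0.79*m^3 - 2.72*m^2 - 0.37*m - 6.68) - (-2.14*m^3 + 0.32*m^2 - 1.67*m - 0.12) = 1.35*m^3 - 3.04*m^2 + 1.3*m - 6.56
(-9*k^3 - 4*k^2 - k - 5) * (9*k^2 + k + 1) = -81*k^5 - 45*k^4 - 22*k^3 - 50*k^2 - 6*k - 5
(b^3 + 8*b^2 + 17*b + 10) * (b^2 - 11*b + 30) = b^5 - 3*b^4 - 41*b^3 + 63*b^2 + 400*b + 300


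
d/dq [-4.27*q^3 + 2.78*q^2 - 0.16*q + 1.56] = -12.81*q^2 + 5.56*q - 0.16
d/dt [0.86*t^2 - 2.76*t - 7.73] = 1.72*t - 2.76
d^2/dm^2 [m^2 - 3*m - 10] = 2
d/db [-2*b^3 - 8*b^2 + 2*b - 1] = -6*b^2 - 16*b + 2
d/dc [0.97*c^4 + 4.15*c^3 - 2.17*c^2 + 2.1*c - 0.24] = 3.88*c^3 + 12.45*c^2 - 4.34*c + 2.1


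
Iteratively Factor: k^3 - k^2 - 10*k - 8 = (k + 1)*(k^2 - 2*k - 8) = (k + 1)*(k + 2)*(k - 4)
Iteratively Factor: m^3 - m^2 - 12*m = (m)*(m^2 - m - 12) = m*(m + 3)*(m - 4)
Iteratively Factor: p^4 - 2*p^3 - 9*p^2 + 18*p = (p)*(p^3 - 2*p^2 - 9*p + 18) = p*(p + 3)*(p^2 - 5*p + 6) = p*(p - 2)*(p + 3)*(p - 3)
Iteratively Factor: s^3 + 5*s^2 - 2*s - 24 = (s + 3)*(s^2 + 2*s - 8) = (s + 3)*(s + 4)*(s - 2)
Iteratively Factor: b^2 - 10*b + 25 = (b - 5)*(b - 5)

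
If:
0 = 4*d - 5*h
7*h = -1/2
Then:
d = -5/56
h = -1/14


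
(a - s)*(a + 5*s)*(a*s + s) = a^3*s + 4*a^2*s^2 + a^2*s - 5*a*s^3 + 4*a*s^2 - 5*s^3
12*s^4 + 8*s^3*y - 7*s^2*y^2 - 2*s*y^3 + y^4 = (-3*s + y)*(-2*s + y)*(s + y)*(2*s + y)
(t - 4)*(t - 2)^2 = t^3 - 8*t^2 + 20*t - 16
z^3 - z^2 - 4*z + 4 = (z - 2)*(z - 1)*(z + 2)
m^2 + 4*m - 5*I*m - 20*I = (m + 4)*(m - 5*I)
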